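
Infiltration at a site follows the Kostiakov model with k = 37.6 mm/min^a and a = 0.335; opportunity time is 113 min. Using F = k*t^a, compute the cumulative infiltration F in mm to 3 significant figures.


F = 37.6 * 113^0.335 = 183 mm
Therefore the cumulative infiltration F = 183 mm.


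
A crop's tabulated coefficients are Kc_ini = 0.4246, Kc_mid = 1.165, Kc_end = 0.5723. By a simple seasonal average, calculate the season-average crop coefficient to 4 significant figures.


Approach: apply a simple seasonal average, Kc_avg = (Kc_ini + Kc_mid + Kc_end)/3.
Kc_avg = (0.4246 + 1.165 + 0.5723)/3 = 0.7206
Therefore the season-average crop coefficient = 0.7206.


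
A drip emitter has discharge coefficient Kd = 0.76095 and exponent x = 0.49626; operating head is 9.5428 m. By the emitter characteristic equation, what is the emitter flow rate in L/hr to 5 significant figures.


Approach: apply the emitter characteristic equation, q = Kd * h^x.
q = 0.76095 * 9.5428^0.49626 = 2.3309 L/hr
Therefore the emitter flow rate = 2.3309 L/hr.


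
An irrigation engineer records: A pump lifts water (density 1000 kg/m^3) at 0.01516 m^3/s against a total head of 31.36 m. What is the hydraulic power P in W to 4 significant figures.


Approach: apply the hydraulic power relation, P = rho*g*Q*H.
P = 1000 * 9.81 * 0.01516 * 31.36 = 4664 W
Therefore the hydraulic power P = 4664 W.


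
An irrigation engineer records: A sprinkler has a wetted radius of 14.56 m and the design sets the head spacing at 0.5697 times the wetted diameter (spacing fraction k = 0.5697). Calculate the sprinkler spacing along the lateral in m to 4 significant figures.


Approach: apply the sprinkler spacing rule (spacing as a fraction of wetted diameter), S = k*(2*R).
S = 0.5697 * (2 * 14.56) = 16.59 m
Therefore the sprinkler spacing along the lateral = 16.59 m.


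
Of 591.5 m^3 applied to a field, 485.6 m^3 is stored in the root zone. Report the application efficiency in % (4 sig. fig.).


Approach: apply the application efficiency ratio, Ea = (stored/applied)*100.
Ea = (485.6/591.5)*100 = 82.10 %
Therefore the application efficiency = 82.10 %.


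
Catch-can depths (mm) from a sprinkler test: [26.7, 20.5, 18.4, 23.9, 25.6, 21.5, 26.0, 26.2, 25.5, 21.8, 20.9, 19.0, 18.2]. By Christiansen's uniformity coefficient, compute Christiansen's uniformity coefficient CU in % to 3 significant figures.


Approach: apply Christiansen's uniformity coefficient, CU = (1 - mean_abs_deviation/mean)*100.
mean = 22.631 mm
mean |d_i - mean| = 2.7870 mm
CU = (1 - 2.7870/22.631)*100 = 87.7 %
Therefore Christiansen's uniformity coefficient CU = 87.7 %.


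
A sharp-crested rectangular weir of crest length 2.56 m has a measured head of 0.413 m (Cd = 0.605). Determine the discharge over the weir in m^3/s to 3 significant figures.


Approach: apply the rectangular weir equation, Q = (2/3)*Cd*L*sqrt(2g)*H^1.5.
Q = (2/3)*0.605*2.56*sqrt(2*9.81)*0.413^1.5 = 1.21 m^3/s
Therefore the discharge over the weir = 1.21 m^3/s.


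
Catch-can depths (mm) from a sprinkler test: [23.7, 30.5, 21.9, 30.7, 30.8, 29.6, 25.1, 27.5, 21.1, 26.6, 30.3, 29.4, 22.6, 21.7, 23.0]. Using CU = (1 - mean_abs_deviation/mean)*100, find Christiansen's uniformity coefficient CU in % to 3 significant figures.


mean = 26.300 mm
mean |d_i - mean| = 3.3333 mm
CU = (1 - 3.3333/26.300)*100 = 87.3 %
Therefore Christiansen's uniformity coefficient CU = 87.3 %.


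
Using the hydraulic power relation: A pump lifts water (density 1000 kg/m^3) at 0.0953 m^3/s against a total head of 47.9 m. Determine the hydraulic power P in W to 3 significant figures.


Approach: apply the hydraulic power relation, P = rho*g*Q*H.
P = 1000 * 9.81 * 0.0953 * 47.9 = 44800 W
Therefore the hydraulic power P = 44800 W.


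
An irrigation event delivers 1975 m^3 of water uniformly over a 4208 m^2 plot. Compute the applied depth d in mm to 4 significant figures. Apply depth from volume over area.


Approach: apply depth from volume over area, d = (V/A)*1000.
d = (1975 / 4208) * 1000 = 469.3 mm
Therefore the applied depth d = 469.3 mm.


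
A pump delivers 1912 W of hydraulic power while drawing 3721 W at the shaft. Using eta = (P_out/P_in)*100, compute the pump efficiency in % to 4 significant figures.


eta = (1912 / 3721) * 100 = 51.38 %
Therefore the pump efficiency = 51.38 %.


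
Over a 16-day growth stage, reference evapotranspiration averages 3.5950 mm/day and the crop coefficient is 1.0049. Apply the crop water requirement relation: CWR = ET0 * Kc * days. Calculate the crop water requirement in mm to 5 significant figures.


CWR = 3.5950 * 1.0049 * 16 = 57.802 mm
Therefore the crop water requirement = 57.802 mm.


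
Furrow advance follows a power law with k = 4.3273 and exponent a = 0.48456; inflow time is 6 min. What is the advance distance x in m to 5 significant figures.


Approach: apply the power-law advance function, x = k*t^a.
x = 4.3273 * 6^0.48456 = 10.310 m
Therefore the advance distance x = 10.310 m.


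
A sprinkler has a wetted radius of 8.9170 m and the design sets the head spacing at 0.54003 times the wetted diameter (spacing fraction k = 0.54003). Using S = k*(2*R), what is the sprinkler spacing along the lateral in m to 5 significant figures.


S = 0.54003 * (2 * 8.9170) = 9.6309 m
Therefore the sprinkler spacing along the lateral = 9.6309 m.


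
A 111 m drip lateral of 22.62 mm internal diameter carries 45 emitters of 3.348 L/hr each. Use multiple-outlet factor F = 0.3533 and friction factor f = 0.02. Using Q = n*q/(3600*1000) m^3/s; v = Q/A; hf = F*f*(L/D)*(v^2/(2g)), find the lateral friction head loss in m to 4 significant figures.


Q = 45*3.348/(3600*1000) = 4.18500e-05 m^3/s
A = pi*(22.62e-3/2)^2 = 4.01860e-04 m^2, so v = Q/A = 0.104141 m/s
hf = 0.3533*0.02*(111/0.02262)*(0.104141^2/(2*9.81)) = 0.01917 m
Therefore the lateral friction head loss = 0.01917 m.


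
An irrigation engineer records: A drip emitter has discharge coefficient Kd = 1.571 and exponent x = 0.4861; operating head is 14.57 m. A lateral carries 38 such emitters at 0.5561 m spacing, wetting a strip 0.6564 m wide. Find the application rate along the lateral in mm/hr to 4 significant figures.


Approach: apply the emitter equation with a lateral mass balance, q = Kd*h^x; Q = n*q; rate = Q/(n*spacing*width).
Step 1 — single emitter flow (q = Kd*h^x):
  q = 1.571 * 14.57^0.4861 = 5.77742 L/hr
Step 2 — total lateral flow: Q = 38 * 5.77742 = 219.542 L/hr
Step 3 — wetted area: A = 38 * 0.5561 * 0.6564 = 13.8709 m^2
Step 4 — application rate: Q/A = 219.542/13.8709 = 15.83 mm/hr
Therefore the application rate along the lateral = 15.83 mm/hr.


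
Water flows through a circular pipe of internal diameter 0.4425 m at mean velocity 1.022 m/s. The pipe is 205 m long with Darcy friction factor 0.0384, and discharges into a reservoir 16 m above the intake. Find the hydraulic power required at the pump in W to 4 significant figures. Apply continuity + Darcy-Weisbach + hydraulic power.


Approach: apply continuity + Darcy-Weisbach + hydraulic power, Q = A*v; hf = f*(L/D)*(v^2/(2g)); H = static + hf; P = rho*g*Q*H.
Step 1 — flow rate (continuity, Q = A*v):
  A = pi*(0.4425/2)^2 = 0.153786 m^2
  Q = 0.153786 * 1.022 = 0.157169 m^3/s
Step 2 — friction head loss (Darcy-Weisbach):
  hf = 0.0384 * (205/0.4425) * (1.022^2 / (2*9.81))
  hf = 0.947054 m
Step 3 — total head: H = 16 + 0.947054 = 16.9471 m
Step 4 — hydraulic power (P = rho*g*Q*H):
  P = 1000 * 9.81 * 0.157169 * 16.9471 = 26130 W
Therefore the hydraulic power required at the pump = 26130 W.


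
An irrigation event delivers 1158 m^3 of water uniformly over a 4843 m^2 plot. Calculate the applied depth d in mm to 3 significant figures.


Approach: apply depth from volume over area, d = (V/A)*1000.
d = (1158 / 4843) * 1000 = 239 mm
Therefore the applied depth d = 239 mm.


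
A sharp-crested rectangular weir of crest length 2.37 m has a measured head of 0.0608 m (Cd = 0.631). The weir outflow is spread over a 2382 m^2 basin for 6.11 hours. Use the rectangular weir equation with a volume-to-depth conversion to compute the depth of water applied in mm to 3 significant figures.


Approach: apply the rectangular weir equation with a volume-to-depth conversion, Q = (2/3)*Cd*L*sqrt(2g)*H^1.5; d = Q*t/A * 1000.
Step 1 — weir discharge:
  Q = (2/3)*0.631*2.37*sqrt(2*9.81)*0.0608^1.5 = 0.066205 m^3/s
Step 2 — volume: V = 0.066205 * 6.11*3600 = 1456.2 m^3
Step 3 — depth: d = V/A * 1000 = 1456.2/2382 * 1000 = 611 mm
Therefore the depth of water applied = 611 mm.


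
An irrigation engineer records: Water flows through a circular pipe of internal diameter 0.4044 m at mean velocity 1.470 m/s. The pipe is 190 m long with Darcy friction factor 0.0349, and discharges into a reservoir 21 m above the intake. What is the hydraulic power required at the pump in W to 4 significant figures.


Approach: apply continuity + Darcy-Weisbach + hydraulic power, Q = A*v; hf = f*(L/D)*(v^2/(2g)); H = static + hf; P = rho*g*Q*H.
Step 1 — flow rate (continuity, Q = A*v):
  A = pi*(0.4044/2)^2 = 0.128444 m^2
  Q = 0.128444 * 1.470 = 0.188812 m^3/s
Step 2 — friction head loss (Darcy-Weisbach):
  hf = 0.0349 * (190/0.4044) * (1.470^2 / (2*9.81))
  hf = 1.80594 m
Step 3 — total head: H = 21 + 1.80594 = 22.8059 m
Step 4 — hydraulic power (P = rho*g*Q*H):
  P = 1000 * 9.81 * 0.188812 * 22.8059 = 42240 W
Therefore the hydraulic power required at the pump = 42240 W.


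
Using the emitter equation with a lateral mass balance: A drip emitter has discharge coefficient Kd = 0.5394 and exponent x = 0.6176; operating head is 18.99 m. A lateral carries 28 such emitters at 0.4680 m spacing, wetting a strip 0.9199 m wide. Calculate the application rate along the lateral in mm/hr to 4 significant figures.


Approach: apply the emitter equation with a lateral mass balance, q = Kd*h^x; Q = n*q; rate = Q/(n*spacing*width).
Step 1 — single emitter flow (q = Kd*h^x):
  q = 0.5394 * 18.99^0.6176 = 3.32298 L/hr
Step 2 — total lateral flow: Q = 28 * 3.32298 = 93.0435 L/hr
Step 3 — wetted area: A = 28 * 0.4680 * 0.9199 = 12.0544 m^2
Step 4 — application rate: Q/A = 93.0435/12.0544 = 7.719 mm/hr
Therefore the application rate along the lateral = 7.719 mm/hr.


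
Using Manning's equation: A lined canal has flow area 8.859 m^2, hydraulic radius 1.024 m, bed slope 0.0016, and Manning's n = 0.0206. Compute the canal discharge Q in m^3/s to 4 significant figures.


Approach: apply Manning's equation, Q = (1/n)*A*R^(2/3)*S^(1/2).
Q = (1/0.0206) * 8.859 * 1.024^(2/3) * 0.0016^(1/2) = 17.48 m^3/s
Therefore the canal discharge Q = 17.48 m^3/s.


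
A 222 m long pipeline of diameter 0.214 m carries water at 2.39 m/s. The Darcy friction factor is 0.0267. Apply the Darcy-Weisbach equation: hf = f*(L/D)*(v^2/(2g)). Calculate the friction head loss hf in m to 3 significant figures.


hf = 0.0267 * (222/0.214) * (2.39^2 / (2*9.81))
hf = 8.06 m
Therefore the friction head loss hf = 8.06 m.


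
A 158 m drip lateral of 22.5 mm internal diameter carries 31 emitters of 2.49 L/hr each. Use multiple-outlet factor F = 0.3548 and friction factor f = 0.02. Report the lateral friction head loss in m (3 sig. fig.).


Approach: apply Darcy-Weisbach with the multiple-outlet F-factor, Q = n*q/(3600*1000) m^3/s; v = Q/A; hf = F*f*(L/D)*(v^2/(2g)).
Q = 31*2.49/(3600*1000) = 2.1442e-05 m^3/s
A = pi*(22.5e-3/2)^2 = 3.9761e-04 m^2, so v = Q/A = 0.053927 m/s
hf = 0.3548*0.02*(158/0.0225)*(0.053927^2/(2*9.81)) = 0.00739 m
Therefore the lateral friction head loss = 0.00739 m.


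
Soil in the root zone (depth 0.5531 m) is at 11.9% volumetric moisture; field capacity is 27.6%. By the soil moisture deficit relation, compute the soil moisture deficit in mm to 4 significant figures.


Approach: apply the soil moisture deficit relation, SMD = (FC - theta)/100 * depth * 1000.
SMD = (27.6 - 11.9)/100 * 0.5531 * 1000 = 86.84 mm
Therefore the soil moisture deficit = 86.84 mm.


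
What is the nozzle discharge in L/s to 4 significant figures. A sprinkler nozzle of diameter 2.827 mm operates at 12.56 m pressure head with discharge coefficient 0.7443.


Approach: apply the orifice equation, Q = Cd*A*sqrt(2*g*h), A = pi*(d/2)^2.
A = pi*(2.827e-3/2)^2 = 6.27685e-06 m^2
Q = 0.7443 * 6.27685e-06 * sqrt(2*9.81*12.56) * 1000 = 0.07334 L/s
Therefore the nozzle discharge = 0.07334 L/s.


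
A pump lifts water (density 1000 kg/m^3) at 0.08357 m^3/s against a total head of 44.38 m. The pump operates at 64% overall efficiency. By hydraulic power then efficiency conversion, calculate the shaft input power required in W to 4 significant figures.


Approach: apply hydraulic power then efficiency conversion, P = rho*g*Q*H; P_in = P/eta.
Step 1 — hydraulic power (P = rho*g*Q*H):
  P = 1000 * 9.81 * 0.08357 * 44.38 = 36383.7 W
Step 2 — input power: P_in = P/eta = 36383.7 / 0.64 = 56850 W
Therefore the shaft input power required = 56850 W.


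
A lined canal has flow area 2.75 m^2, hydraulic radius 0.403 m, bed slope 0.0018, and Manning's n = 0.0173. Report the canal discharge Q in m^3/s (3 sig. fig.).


Approach: apply Manning's equation, Q = (1/n)*A*R^(2/3)*S^(1/2).
Q = (1/0.0173) * 2.75 * 0.403^(2/3) * 0.0018^(1/2) = 3.68 m^3/s
Therefore the canal discharge Q = 3.68 m^3/s.


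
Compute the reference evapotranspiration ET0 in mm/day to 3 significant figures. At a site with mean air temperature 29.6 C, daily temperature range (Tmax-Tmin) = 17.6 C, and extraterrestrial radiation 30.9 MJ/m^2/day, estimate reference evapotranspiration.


Approach: apply the Hargreaves-Samani method, ET0 = 0.0023*(Tmean+17.8)*sqrt(Tmax-Tmin)*0.408*Ra.
ET0 = 0.0023*(29.6+17.8)*sqrt(17.6)*0.408*30.9 = 5.77 mm/day
Therefore the reference evapotranspiration ET0 = 5.77 mm/day.


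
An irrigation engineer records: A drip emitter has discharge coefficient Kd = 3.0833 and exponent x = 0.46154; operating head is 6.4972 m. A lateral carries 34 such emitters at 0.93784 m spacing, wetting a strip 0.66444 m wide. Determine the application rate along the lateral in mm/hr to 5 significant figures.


Approach: apply the emitter equation with a lateral mass balance, q = Kd*h^x; Q = n*q; rate = Q/(n*spacing*width).
Step 1 — single emitter flow (q = Kd*h^x):
  q = 3.0833 * 6.4972^0.46154 = 7.313436 L/hr
Step 2 — total lateral flow: Q = 34 * 7.313436 = 248.6568 L/hr
Step 3 — wetted area: A = 34 * 0.93784 * 0.66444 = 21.18671 m^2
Step 4 — application rate: Q/A = 248.6568/21.18671 = 11.736 mm/hr
Therefore the application rate along the lateral = 11.736 mm/hr.


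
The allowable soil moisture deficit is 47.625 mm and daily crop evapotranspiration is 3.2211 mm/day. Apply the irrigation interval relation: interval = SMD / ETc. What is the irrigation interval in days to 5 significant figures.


interval = 47.625 / 3.2211 = 14.785 days
Therefore the irrigation interval = 14.785 days.


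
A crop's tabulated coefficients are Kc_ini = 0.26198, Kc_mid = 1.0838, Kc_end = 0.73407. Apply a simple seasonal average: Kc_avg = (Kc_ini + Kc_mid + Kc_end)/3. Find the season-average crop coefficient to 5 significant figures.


Kc_avg = (0.26198 + 1.0838 + 0.73407)/3 = 0.69328
Therefore the season-average crop coefficient = 0.69328.


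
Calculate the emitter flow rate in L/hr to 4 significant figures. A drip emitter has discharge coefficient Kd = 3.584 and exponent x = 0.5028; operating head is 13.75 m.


Approach: apply the emitter characteristic equation, q = Kd * h^x.
q = 3.584 * 13.75^0.5028 = 13.39 L/hr
Therefore the emitter flow rate = 13.39 L/hr.


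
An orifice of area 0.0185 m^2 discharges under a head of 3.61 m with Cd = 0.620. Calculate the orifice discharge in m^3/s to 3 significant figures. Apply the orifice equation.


Approach: apply the orifice equation, Q = Cd*A*sqrt(2*g*h).
Q = 0.620 * 0.0185 * sqrt(2*9.81*3.61) = 0.0965 m^3/s
Therefore the orifice discharge = 0.0965 m^3/s.


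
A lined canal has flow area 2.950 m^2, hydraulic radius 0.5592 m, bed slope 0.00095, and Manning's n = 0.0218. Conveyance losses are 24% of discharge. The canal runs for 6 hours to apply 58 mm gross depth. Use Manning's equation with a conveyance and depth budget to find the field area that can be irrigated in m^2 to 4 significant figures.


Approach: apply Manning's equation with a conveyance and depth budget, Q = (1/n)*A*R^(2/3)*S^(1/2); Q_field = Q*(1-loss); Area = Q_field*t/(d/1000).
Step 1 — canal discharge (Manning's equation):
  Q = (1/0.0218) * 2.950 * 0.5592^(2/3) * 0.00095^(1/2) = 2.83099 m^3/s
Step 2 — delivered flow: Q_field = 2.83099*(1 - 24/100) = 2.15155 m^3/s
Step 3 — volume delivered: V = 2.15155 * 6*3600 = 46473.6 m^3
Step 4 — area served: A = V / (depth/1000) = 46473.6 / 0.058 = 801300 m^2
Therefore the field area that can be irrigated = 801300 m^2.


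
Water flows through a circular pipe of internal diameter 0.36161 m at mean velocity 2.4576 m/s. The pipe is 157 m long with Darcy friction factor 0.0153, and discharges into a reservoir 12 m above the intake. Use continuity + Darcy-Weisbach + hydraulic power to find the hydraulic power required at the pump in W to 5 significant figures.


Approach: apply continuity + Darcy-Weisbach + hydraulic power, Q = A*v; hf = f*(L/D)*(v^2/(2g)); H = static + hf; P = rho*g*Q*H.
Step 1 — flow rate (continuity, Q = A*v):
  A = pi*(0.36161/2)^2 = 0.1027001 m^2
  Q = 0.1027001 * 2.4576 = 0.2523957 m^3/s
Step 2 — friction head loss (Darcy-Weisbach):
  hf = 0.0153 * (157/0.36161) * (2.4576^2 / (2*9.81))
  hf = 2.044909 m
Step 3 — total head: H = 12 + 2.044909 = 14.04491 m
Step 4 — hydraulic power (P = rho*g*Q*H):
  P = 1000 * 9.81 * 0.2523957 * 14.04491 = 34775 W
Therefore the hydraulic power required at the pump = 34775 W.


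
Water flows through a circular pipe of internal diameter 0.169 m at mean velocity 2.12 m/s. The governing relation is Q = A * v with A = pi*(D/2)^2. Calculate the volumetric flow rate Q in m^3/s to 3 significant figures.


A = pi*(0.169/2)^2 = 0.022432 m^2
Q = 0.022432 * 2.12 = 0.0476 m^3/s
Therefore the volumetric flow rate Q = 0.0476 m^3/s.


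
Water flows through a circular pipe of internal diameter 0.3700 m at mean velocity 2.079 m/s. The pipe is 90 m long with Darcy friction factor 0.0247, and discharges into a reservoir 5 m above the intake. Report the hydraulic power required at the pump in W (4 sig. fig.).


Approach: apply continuity + Darcy-Weisbach + hydraulic power, Q = A*v; hf = f*(L/D)*(v^2/(2g)); H = static + hf; P = rho*g*Q*H.
Step 1 — flow rate (continuity, Q = A*v):
  A = pi*(0.3700/2)^2 = 0.107521 m^2
  Q = 0.107521 * 2.079 = 0.223536 m^3/s
Step 2 — friction head loss (Darcy-Weisbach):
  hf = 0.0247 * (90/0.3700) * (2.079^2 / (2*9.81))
  hf = 1.32357 m
Step 3 — total head: H = 5 + 1.32357 = 6.32357 m
Step 4 — hydraulic power (P = rho*g*Q*H):
  P = 1000 * 9.81 * 0.223536 * 6.32357 = 13870 W
Therefore the hydraulic power required at the pump = 13870 W.


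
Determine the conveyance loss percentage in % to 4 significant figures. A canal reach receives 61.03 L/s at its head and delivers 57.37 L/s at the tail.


Approach: apply the conveyance loss ratio, loss% = ((Q_head - Q_tail)/Q_head)*100.
loss = ((61.03 - 57.37)/61.03)*100 = 5.997 %
Therefore the conveyance loss percentage = 5.997 %.


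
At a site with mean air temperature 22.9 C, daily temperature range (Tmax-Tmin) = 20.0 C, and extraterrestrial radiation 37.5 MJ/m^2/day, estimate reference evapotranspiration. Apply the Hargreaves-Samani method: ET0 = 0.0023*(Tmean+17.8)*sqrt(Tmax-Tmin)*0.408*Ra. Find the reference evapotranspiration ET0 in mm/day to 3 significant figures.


ET0 = 0.0023*(22.9+17.8)*sqrt(20.0)*0.408*37.5 = 6.41 mm/day
Therefore the reference evapotranspiration ET0 = 6.41 mm/day.


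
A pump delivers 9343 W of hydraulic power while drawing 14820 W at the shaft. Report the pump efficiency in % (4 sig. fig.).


Approach: apply the efficiency ratio, eta = (P_out/P_in)*100.
eta = (9343 / 14820) * 100 = 63.04 %
Therefore the pump efficiency = 63.04 %.


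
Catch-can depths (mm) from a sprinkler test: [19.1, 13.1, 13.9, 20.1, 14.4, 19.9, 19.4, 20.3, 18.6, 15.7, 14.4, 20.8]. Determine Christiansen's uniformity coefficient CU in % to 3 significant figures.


Approach: apply Christiansen's uniformity coefficient, CU = (1 - mean_abs_deviation/mean)*100.
mean = 17.475 mm
mean |d_i - mean| = 2.6458 mm
CU = (1 - 2.6458/17.475)*100 = 84.9 %
Therefore Christiansen's uniformity coefficient CU = 84.9 %.


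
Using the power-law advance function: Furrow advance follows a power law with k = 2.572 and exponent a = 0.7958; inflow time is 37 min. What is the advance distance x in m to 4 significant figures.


Approach: apply the power-law advance function, x = k*t^a.
x = 2.572 * 37^0.7958 = 45.52 m
Therefore the advance distance x = 45.52 m.


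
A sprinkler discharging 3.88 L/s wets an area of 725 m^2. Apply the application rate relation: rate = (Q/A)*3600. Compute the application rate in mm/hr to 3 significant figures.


rate = (3.88 / 725) * 3600 = 19.3 mm/hr
Therefore the application rate = 19.3 mm/hr.


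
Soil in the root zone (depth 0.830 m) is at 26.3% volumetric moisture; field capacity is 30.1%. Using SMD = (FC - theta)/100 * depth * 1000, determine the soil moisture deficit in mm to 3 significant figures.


SMD = (30.1 - 26.3)/100 * 0.830 * 1000 = 31.5 mm
Therefore the soil moisture deficit = 31.5 mm.


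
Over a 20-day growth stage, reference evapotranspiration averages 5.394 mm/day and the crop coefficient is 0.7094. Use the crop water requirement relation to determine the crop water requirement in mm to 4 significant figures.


Approach: apply the crop water requirement relation, CWR = ET0 * Kc * days.
CWR = 5.394 * 0.7094 * 20 = 76.53 mm
Therefore the crop water requirement = 76.53 mm.


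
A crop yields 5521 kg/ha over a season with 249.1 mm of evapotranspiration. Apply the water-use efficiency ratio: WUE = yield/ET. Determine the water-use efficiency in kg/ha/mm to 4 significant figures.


WUE = 5521 / 249.1 = 22.16 kg/ha/mm
Therefore the water-use efficiency = 22.16 kg/ha/mm.


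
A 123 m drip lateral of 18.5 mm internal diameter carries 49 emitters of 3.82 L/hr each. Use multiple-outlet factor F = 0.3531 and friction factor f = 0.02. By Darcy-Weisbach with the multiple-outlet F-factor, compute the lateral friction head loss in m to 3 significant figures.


Approach: apply Darcy-Weisbach with the multiple-outlet F-factor, Q = n*q/(3600*1000) m^3/s; v = Q/A; hf = F*f*(L/D)*(v^2/(2g)).
Q = 49*3.82/(3600*1000) = 5.1994e-05 m^3/s
A = pi*(18.5e-3/2)^2 = 2.6880e-04 m^2, so v = Q/A = 0.19343 m/s
hf = 0.3531*0.02*(123/0.0185)*(0.19343^2/(2*9.81)) = 0.0895 m
Therefore the lateral friction head loss = 0.0895 m.


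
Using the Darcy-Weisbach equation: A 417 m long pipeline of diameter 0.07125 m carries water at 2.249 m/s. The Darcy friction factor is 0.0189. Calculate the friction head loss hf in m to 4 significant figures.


Approach: apply the Darcy-Weisbach equation, hf = f*(L/D)*(v^2/(2g)).
hf = 0.0189 * (417/0.07125) * (2.249^2 / (2*9.81))
hf = 28.52 m
Therefore the friction head loss hf = 28.52 m.


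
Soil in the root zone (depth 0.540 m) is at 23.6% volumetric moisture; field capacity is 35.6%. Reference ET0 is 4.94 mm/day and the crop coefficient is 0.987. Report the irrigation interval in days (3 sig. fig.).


Approach: apply soil-water budget scheduling, SMD = (FC-theta)/100*depth*1000; ETc = ET0*Kc; interval = SMD/ETc.
Step 1 — soil moisture deficit:
  SMD = (35.6 - 23.6)/100 * 0.540 * 1000 = 64.800 mm
Step 2 — daily crop ET (ETc = ET0*Kc):
  ETc = 4.94 * 0.987 = 4.8758 mm/day
Step 3 — irrigation interval (SMD/ETc):
  interval = 64.800 / 4.8758 = 13.3 days
Therefore the irrigation interval = 13.3 days.


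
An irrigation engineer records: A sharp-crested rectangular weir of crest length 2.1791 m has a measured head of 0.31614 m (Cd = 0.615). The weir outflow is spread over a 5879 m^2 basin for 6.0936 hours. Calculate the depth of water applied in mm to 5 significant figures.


Approach: apply the rectangular weir equation with a volume-to-depth conversion, Q = (2/3)*Cd*L*sqrt(2g)*H^1.5; d = Q*t/A * 1000.
Step 1 — weir discharge:
  Q = (2/3)*0.615*2.1791*sqrt(2*9.81)*0.31614^1.5 = 0.7034443 m^3/s
Step 2 — volume: V = 0.7034443 * 6.0936*3600 = 15431.43 m^3
Step 3 — depth: d = V/A * 1000 = 15431.43/5879 * 1000 = 2624.8 mm
Therefore the depth of water applied = 2624.8 mm.


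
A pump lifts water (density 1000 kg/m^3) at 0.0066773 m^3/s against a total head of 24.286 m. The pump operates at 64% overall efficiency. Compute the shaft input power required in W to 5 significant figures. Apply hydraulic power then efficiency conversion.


Approach: apply hydraulic power then efficiency conversion, P = rho*g*Q*H; P_in = P/eta.
Step 1 — hydraulic power (P = rho*g*Q*H):
  P = 1000 * 9.81 * 0.0066773 * 24.286 = 1590.838 W
Step 2 — input power: P_in = P/eta = 1590.838 / 0.64 = 2485.7 W
Therefore the shaft input power required = 2485.7 W.


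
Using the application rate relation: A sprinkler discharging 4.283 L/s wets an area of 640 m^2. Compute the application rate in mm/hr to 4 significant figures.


Approach: apply the application rate relation, rate = (Q/A)*3600.
rate = (4.283 / 640) * 3600 = 24.09 mm/hr
Therefore the application rate = 24.09 mm/hr.


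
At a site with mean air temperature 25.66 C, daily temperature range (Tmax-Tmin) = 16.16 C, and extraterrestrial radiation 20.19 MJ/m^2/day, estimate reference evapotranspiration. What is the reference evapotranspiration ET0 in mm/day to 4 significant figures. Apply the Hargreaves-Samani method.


Approach: apply the Hargreaves-Samani method, ET0 = 0.0023*(Tmean+17.8)*sqrt(Tmax-Tmin)*0.408*Ra.
ET0 = 0.0023*(25.66+17.8)*sqrt(16.16)*0.408*20.19 = 3.310 mm/day
Therefore the reference evapotranspiration ET0 = 3.310 mm/day.


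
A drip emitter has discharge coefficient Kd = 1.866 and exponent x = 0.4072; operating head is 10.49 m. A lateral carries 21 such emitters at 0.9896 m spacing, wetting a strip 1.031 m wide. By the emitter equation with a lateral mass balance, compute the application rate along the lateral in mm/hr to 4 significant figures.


Approach: apply the emitter equation with a lateral mass balance, q = Kd*h^x; Q = n*q; rate = Q/(n*spacing*width).
Step 1 — single emitter flow (q = Kd*h^x):
  q = 1.866 * 10.49^0.4072 = 4.85927 L/hr
Step 2 — total lateral flow: Q = 21 * 4.85927 = 102.045 L/hr
Step 3 — wetted area: A = 21 * 0.9896 * 1.031 = 21.4258 m^2
Step 4 — application rate: Q/A = 102.045/21.4258 = 4.763 mm/hr
Therefore the application rate along the lateral = 4.763 mm/hr.


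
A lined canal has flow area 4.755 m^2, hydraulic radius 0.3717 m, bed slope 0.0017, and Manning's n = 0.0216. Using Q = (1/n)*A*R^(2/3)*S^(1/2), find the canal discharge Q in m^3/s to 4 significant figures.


Q = (1/0.0216) * 4.755 * 0.3717^(2/3) * 0.0017^(1/2) = 4.692 m^3/s
Therefore the canal discharge Q = 4.692 m^3/s.


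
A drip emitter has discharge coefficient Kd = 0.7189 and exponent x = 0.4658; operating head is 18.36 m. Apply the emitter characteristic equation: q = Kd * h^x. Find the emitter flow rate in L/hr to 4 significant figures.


q = 0.7189 * 18.36^0.4658 = 2.789 L/hr
Therefore the emitter flow rate = 2.789 L/hr.


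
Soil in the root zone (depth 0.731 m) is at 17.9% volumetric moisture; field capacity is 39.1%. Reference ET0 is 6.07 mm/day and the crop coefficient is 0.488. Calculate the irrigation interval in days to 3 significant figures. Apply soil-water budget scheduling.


Approach: apply soil-water budget scheduling, SMD = (FC-theta)/100*depth*1000; ETc = ET0*Kc; interval = SMD/ETc.
Step 1 — soil moisture deficit:
  SMD = (39.1 - 17.9)/100 * 0.731 * 1000 = 154.97 mm
Step 2 — daily crop ET (ETc = ET0*Kc):
  ETc = 6.07 * 0.488 = 2.9622 mm/day
Step 3 — irrigation interval (SMD/ETc):
  interval = 154.97 / 2.9622 = 52.3 days
Therefore the irrigation interval = 52.3 days.


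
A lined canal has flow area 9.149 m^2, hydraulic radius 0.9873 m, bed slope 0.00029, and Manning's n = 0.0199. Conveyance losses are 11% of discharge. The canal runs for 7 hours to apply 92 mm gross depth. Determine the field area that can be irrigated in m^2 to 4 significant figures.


Approach: apply Manning's equation with a conveyance and depth budget, Q = (1/n)*A*R^(2/3)*S^(1/2); Q_field = Q*(1-loss); Area = Q_field*t/(d/1000).
Step 1 — canal discharge (Manning's equation):
  Q = (1/0.0199) * 9.149 * 0.9873^(2/3) * 0.00029^(1/2) = 7.76281 m^3/s
Step 2 — delivered flow: Q_field = 7.76281*(1 - 11/100) = 6.90890 m^3/s
Step 3 — volume delivered: V = 6.90890 * 7*3600 = 174104 m^3
Step 4 — area served: A = V / (depth/1000) = 174104 / 0.092 = 1892000 m^2
Therefore the field area that can be irrigated = 1892000 m^2.


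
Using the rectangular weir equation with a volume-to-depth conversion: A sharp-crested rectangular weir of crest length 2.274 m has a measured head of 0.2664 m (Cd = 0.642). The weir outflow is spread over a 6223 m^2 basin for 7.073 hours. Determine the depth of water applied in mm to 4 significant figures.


Approach: apply the rectangular weir equation with a volume-to-depth conversion, Q = (2/3)*Cd*L*sqrt(2g)*H^1.5; d = Q*t/A * 1000.
Step 1 — weir discharge:
  Q = (2/3)*0.642*2.274*sqrt(2*9.81)*0.2664^1.5 = 0.592768 m^3/s
Step 2 — volume: V = 0.592768 * 7.073*3600 = 15093.5 m^3
Step 3 — depth: d = V/A * 1000 = 15093.5/6223 * 1000 = 2425 mm
Therefore the depth of water applied = 2425 mm.


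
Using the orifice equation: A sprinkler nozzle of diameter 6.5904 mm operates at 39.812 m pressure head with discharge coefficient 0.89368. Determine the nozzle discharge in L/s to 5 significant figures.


Approach: apply the orifice equation, Q = Cd*A*sqrt(2*g*h), A = pi*(d/2)^2.
A = pi*(6.5904e-3/2)^2 = 3.411249e-05 m^2
Q = 0.89368 * 3.411249e-05 * sqrt(2*9.81*39.812) * 1000 = 0.85202 L/s
Therefore the nozzle discharge = 0.85202 L/s.


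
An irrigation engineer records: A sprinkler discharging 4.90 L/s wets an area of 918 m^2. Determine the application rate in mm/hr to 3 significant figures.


Approach: apply the application rate relation, rate = (Q/A)*3600.
rate = (4.90 / 918) * 3600 = 19.2 mm/hr
Therefore the application rate = 19.2 mm/hr.


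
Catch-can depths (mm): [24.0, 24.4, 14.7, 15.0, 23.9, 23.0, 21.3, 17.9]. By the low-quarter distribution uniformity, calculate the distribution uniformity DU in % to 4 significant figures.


Approach: apply the low-quarter distribution uniformity, DU = (mean of lowest quarter of readings / overall mean)*100.
sorted lowest 2 of 8: [14.7, 15.0] -> mean = 14.8500 mm
overall mean = 20.5250 mm
DU = (14.8500/20.5250)*100 = 72.35 %
Therefore the distribution uniformity DU = 72.35 %.


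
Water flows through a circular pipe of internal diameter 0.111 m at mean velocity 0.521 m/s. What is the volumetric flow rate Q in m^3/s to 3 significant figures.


Approach: apply the continuity equation for pipe flow, Q = A * v with A = pi*(D/2)^2.
A = pi*(0.111/2)^2 = 0.0096769 m^2
Q = 0.0096769 * 0.521 = 0.00504 m^3/s
Therefore the volumetric flow rate Q = 0.00504 m^3/s.


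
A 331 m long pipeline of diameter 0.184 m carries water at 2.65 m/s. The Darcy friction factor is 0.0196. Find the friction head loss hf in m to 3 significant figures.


Approach: apply the Darcy-Weisbach equation, hf = f*(L/D)*(v^2/(2g)).
hf = 0.0196 * (331/0.184) * (2.65^2 / (2*9.81))
hf = 12.6 m
Therefore the friction head loss hf = 12.6 m.


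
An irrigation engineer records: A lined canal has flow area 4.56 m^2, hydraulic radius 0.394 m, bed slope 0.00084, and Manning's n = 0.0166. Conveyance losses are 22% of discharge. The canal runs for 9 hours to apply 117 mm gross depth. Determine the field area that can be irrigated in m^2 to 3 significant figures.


Approach: apply Manning's equation with a conveyance and depth budget, Q = (1/n)*A*R^(2/3)*S^(1/2); Q_field = Q*(1-loss); Area = Q_field*t/(d/1000).
Step 1 — canal discharge (Manning's equation):
  Q = (1/0.0166) * 4.56 * 0.394^(2/3) * 0.00084^(1/2) = 4.2789 m^3/s
Step 2 — delivered flow: Q_field = 4.2789*(1 - 22/100) = 3.3375 m^3/s
Step 3 — volume delivered: V = 3.3375 * 9*3600 = 108140 m^3
Step 4 — area served: A = V / (depth/1000) = 108140 / 0.117 = 924000 m^2
Therefore the field area that can be irrigated = 924000 m^2.


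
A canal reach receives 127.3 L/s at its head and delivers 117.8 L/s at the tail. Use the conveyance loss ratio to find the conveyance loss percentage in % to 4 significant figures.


Approach: apply the conveyance loss ratio, loss% = ((Q_head - Q_tail)/Q_head)*100.
loss = ((127.3 - 117.8)/127.3)*100 = 7.463 %
Therefore the conveyance loss percentage = 7.463 %.


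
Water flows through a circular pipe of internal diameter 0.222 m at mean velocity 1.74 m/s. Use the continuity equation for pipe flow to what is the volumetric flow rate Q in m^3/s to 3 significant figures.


Approach: apply the continuity equation for pipe flow, Q = A * v with A = pi*(D/2)^2.
A = pi*(0.222/2)^2 = 0.038708 m^2
Q = 0.038708 * 1.74 = 0.0674 m^3/s
Therefore the volumetric flow rate Q = 0.0674 m^3/s.


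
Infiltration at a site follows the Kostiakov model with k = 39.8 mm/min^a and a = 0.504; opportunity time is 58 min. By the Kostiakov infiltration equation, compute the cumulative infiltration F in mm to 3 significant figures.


Approach: apply the Kostiakov infiltration equation, F = k*t^a.
F = 39.8 * 58^0.504 = 308 mm
Therefore the cumulative infiltration F = 308 mm.


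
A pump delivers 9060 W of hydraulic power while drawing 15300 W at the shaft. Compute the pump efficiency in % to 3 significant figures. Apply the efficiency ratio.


Approach: apply the efficiency ratio, eta = (P_out/P_in)*100.
eta = (9060 / 15300) * 100 = 59.2 %
Therefore the pump efficiency = 59.2 %.


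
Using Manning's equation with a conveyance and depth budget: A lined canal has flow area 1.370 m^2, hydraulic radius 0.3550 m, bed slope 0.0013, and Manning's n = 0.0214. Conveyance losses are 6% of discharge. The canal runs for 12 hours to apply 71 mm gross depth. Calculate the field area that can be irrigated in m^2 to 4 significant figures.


Approach: apply Manning's equation with a conveyance and depth budget, Q = (1/n)*A*R^(2/3)*S^(1/2); Q_field = Q*(1-loss); Area = Q_field*t/(d/1000).
Step 1 — canal discharge (Manning's equation):
  Q = (1/0.0214) * 1.370 * 0.3550^(2/3) * 0.0013^(1/2) = 1.15726 m^3/s
Step 2 — delivered flow: Q_field = 1.15726*(1 - 6/100) = 1.08782 m^3/s
Step 3 — volume delivered: V = 1.08782 * 12*3600 = 46994.0 m^3
Step 4 — area served: A = V / (depth/1000) = 46994.0 / 0.071 = 661900 m^2
Therefore the field area that can be irrigated = 661900 m^2.


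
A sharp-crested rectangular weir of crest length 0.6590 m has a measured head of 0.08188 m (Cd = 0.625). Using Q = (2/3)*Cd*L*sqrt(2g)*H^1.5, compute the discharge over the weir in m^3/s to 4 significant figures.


Q = (2/3)*0.625*0.6590*sqrt(2*9.81)*0.08188^1.5 = 0.02850 m^3/s
Therefore the discharge over the weir = 0.02850 m^3/s.


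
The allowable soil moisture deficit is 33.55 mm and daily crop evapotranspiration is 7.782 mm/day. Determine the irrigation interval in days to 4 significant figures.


Approach: apply the irrigation interval relation, interval = SMD / ETc.
interval = 33.55 / 7.782 = 4.311 days
Therefore the irrigation interval = 4.311 days.


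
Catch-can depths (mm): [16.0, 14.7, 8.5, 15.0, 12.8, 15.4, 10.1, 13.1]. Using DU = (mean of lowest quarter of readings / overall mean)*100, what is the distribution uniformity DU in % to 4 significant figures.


sorted lowest 2 of 8: [8.5, 10.1] -> mean = 9.30000 mm
overall mean = 13.2000 mm
DU = (9.30000/13.2000)*100 = 70.45 %
Therefore the distribution uniformity DU = 70.45 %.


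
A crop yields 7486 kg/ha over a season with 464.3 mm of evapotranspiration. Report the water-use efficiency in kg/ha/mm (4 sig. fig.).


Approach: apply the water-use efficiency ratio, WUE = yield/ET.
WUE = 7486 / 464.3 = 16.12 kg/ha/mm
Therefore the water-use efficiency = 16.12 kg/ha/mm.


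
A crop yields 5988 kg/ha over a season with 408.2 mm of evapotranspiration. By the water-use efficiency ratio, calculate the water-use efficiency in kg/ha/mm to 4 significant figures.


Approach: apply the water-use efficiency ratio, WUE = yield/ET.
WUE = 5988 / 408.2 = 14.67 kg/ha/mm
Therefore the water-use efficiency = 14.67 kg/ha/mm.


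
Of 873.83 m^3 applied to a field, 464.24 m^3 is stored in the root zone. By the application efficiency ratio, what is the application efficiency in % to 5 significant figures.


Approach: apply the application efficiency ratio, Ea = (stored/applied)*100.
Ea = (464.24/873.83)*100 = 53.127 %
Therefore the application efficiency = 53.127 %.


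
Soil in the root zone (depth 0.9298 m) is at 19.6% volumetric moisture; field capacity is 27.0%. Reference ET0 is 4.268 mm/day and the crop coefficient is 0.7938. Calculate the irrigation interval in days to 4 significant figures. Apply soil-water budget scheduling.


Approach: apply soil-water budget scheduling, SMD = (FC-theta)/100*depth*1000; ETc = ET0*Kc; interval = SMD/ETc.
Step 1 — soil moisture deficit:
  SMD = (27.0 - 19.6)/100 * 0.9298 * 1000 = 68.8052 mm
Step 2 — daily crop ET (ETc = ET0*Kc):
  ETc = 4.268 * 0.7938 = 3.38794 mm/day
Step 3 — irrigation interval (SMD/ETc):
  interval = 68.8052 / 3.38794 = 20.31 days
Therefore the irrigation interval = 20.31 days.


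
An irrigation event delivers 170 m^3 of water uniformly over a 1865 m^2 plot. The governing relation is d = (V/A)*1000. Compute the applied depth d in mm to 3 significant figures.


d = (170 / 1865) * 1000 = 91.2 mm
Therefore the applied depth d = 91.2 mm.


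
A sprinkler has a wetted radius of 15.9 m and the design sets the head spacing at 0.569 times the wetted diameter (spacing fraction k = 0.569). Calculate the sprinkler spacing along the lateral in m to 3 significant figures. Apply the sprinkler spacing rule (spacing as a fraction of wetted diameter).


Approach: apply the sprinkler spacing rule (spacing as a fraction of wetted diameter), S = k*(2*R).
S = 0.569 * (2 * 15.9) = 18.1 m
Therefore the sprinkler spacing along the lateral = 18.1 m.


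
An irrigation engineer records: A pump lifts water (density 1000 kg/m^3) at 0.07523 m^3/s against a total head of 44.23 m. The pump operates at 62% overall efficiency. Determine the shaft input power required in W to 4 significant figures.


Approach: apply hydraulic power then efficiency conversion, P = rho*g*Q*H; P_in = P/eta.
Step 1 — hydraulic power (P = rho*g*Q*H):
  P = 1000 * 9.81 * 0.07523 * 44.23 = 32642.0 W
Step 2 — input power: P_in = P/eta = 32642.0 / 0.62 = 52650 W
Therefore the shaft input power required = 52650 W.


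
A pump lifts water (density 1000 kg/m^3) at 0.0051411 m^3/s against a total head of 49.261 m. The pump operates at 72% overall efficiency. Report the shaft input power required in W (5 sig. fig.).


Approach: apply hydraulic power then efficiency conversion, P = rho*g*Q*H; P_in = P/eta.
Step 1 — hydraulic power (P = rho*g*Q*H):
  P = 1000 * 9.81 * 0.0051411 * 49.261 = 2484.439 W
Step 2 — input power: P_in = P/eta = 2484.439 / 0.72 = 3450.6 W
Therefore the shaft input power required = 3450.6 W.


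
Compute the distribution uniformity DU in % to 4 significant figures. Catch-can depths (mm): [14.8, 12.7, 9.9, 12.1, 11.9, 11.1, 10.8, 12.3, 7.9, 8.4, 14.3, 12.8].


Approach: apply the low-quarter distribution uniformity, DU = (mean of lowest quarter of readings / overall mean)*100.
sorted lowest 3 of 12: [7.9, 8.4, 9.9] -> mean = 8.73333 mm
overall mean = 11.5833 mm
DU = (8.73333/11.5833)*100 = 75.40 %
Therefore the distribution uniformity DU = 75.40 %.


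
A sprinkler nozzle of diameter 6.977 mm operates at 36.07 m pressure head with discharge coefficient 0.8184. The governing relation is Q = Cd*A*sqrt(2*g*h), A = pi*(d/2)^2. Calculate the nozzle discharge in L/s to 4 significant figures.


A = pi*(6.977e-3/2)^2 = 3.82320e-05 m^2
Q = 0.8184 * 3.82320e-05 * sqrt(2*9.81*36.07) * 1000 = 0.8324 L/s
Therefore the nozzle discharge = 0.8324 L/s.
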